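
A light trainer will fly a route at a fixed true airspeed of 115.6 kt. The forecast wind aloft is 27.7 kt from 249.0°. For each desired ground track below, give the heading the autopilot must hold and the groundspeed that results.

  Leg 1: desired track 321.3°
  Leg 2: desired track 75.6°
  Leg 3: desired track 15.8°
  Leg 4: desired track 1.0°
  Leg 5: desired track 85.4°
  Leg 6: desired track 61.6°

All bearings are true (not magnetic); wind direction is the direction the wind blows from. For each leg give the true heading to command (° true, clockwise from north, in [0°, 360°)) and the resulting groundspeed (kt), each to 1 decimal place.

Leg 1: heading=308.1°, groundspeed=104.1 kt
Leg 2: heading=77.2°, groundspeed=143.1 kt
Leg 3: heading=4.7°, groundspeed=130.0 kt
Leg 4: heading=348.2°, groundspeed=123.1 kt
Leg 5: heading=89.3°, groundspeed=141.9 kt
Leg 6: heading=59.8°, groundspeed=143.0 kt

Leg 1: desired track 321.3°; wind correction -13.2° → command heading 308.1°, groundspeed 104.1 kt
Leg 2: desired track 75.6°; wind correction +1.6° → command heading 77.2°, groundspeed 143.1 kt
Leg 3: desired track 15.8°; wind correction -11.1° → command heading 4.7°, groundspeed 130.0 kt
Leg 4: desired track 1.0°; wind correction -12.8° → command heading 348.2°, groundspeed 123.1 kt
Leg 5: desired track 85.4°; wind correction +3.9° → command heading 89.3°, groundspeed 141.9 kt
Leg 6: desired track 61.6°; wind correction -1.8° → command heading 59.8°, groundspeed 143.0 kt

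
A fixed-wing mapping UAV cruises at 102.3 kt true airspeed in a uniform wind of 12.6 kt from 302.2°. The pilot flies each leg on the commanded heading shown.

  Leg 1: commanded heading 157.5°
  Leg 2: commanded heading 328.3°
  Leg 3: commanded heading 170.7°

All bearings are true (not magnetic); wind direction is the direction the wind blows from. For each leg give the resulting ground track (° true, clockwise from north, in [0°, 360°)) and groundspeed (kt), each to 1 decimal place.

Leg 1: heading 157.5°; drift -3.7° → track 153.8°, groundspeed 112.8 kt
Leg 2: heading 328.3°; drift +3.5° → track 331.8°, groundspeed 91.2 kt
Leg 3: heading 170.7°; drift -4.9° → track 165.8°, groundspeed 111.1 kt

Leg 1: track=153.8°, groundspeed=112.8 kt
Leg 2: track=331.8°, groundspeed=91.2 kt
Leg 3: track=165.8°, groundspeed=111.1 kt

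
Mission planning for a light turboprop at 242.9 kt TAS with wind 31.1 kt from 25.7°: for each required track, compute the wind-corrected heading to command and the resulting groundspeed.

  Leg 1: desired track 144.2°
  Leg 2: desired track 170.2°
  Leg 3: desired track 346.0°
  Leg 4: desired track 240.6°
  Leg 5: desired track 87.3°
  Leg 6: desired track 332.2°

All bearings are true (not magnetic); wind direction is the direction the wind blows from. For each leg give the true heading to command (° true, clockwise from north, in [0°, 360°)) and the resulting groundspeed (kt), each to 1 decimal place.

Leg 1: heading=137.7°, groundspeed=256.2 kt
Leg 2: heading=165.9°, groundspeed=267.5 kt
Leg 3: heading=350.7°, groundspeed=218.2 kt
Leg 4: heading=244.8°, groundspeed=267.8 kt
Leg 5: heading=80.8°, groundspeed=226.6 kt
Leg 6: heading=338.1°, groundspeed=223.1 kt

Leg 1: desired track 144.2°; wind correction -6.5° → command heading 137.7°, groundspeed 256.2 kt
Leg 2: desired track 170.2°; wind correction -4.3° → command heading 165.9°, groundspeed 267.5 kt
Leg 3: desired track 346.0°; wind correction +4.7° → command heading 350.7°, groundspeed 218.2 kt
Leg 4: desired track 240.6°; wind correction +4.2° → command heading 244.8°, groundspeed 267.8 kt
Leg 5: desired track 87.3°; wind correction -6.5° → command heading 80.8°, groundspeed 226.6 kt
Leg 6: desired track 332.2°; wind correction +5.9° → command heading 338.1°, groundspeed 223.1 kt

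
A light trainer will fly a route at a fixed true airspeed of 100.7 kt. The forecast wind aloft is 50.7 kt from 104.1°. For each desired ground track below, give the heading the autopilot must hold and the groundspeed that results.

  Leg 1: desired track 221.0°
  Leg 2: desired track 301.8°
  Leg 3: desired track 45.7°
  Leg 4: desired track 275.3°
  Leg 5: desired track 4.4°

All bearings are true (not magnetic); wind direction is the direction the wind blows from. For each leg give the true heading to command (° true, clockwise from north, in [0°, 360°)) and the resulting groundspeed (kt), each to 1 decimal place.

Leg 1: desired track 221.0°; wind correction -26.7° → command heading 194.3°, groundspeed 112.9 kt
Leg 2: desired track 301.8°; wind correction +8.8° → command heading 310.6°, groundspeed 147.8 kt
Leg 3: desired track 45.7°; wind correction +25.4° → command heading 71.1°, groundspeed 64.4 kt
Leg 4: desired track 275.3°; wind correction -4.4° → command heading 270.9°, groundspeed 150.5 kt
Leg 5: desired track 4.4°; wind correction +29.8° → command heading 34.2°, groundspeed 96.0 kt

Leg 1: heading=194.3°, groundspeed=112.9 kt
Leg 2: heading=310.6°, groundspeed=147.8 kt
Leg 3: heading=71.1°, groundspeed=64.4 kt
Leg 4: heading=270.9°, groundspeed=150.5 kt
Leg 5: heading=34.2°, groundspeed=96.0 kt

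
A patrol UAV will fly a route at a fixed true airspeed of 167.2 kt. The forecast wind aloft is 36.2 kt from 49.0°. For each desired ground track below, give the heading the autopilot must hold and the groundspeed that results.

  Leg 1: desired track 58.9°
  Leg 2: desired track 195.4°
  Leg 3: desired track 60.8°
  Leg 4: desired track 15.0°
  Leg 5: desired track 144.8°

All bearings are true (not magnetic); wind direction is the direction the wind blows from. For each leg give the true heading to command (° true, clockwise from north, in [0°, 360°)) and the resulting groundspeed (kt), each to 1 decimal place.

Leg 1: desired track 58.9°; wind correction -2.1° → command heading 56.8°, groundspeed 131.4 kt
Leg 2: desired track 195.4°; wind correction -6.9° → command heading 188.5°, groundspeed 196.1 kt
Leg 3: desired track 60.8°; wind correction -2.5° → command heading 58.3°, groundspeed 131.6 kt
Leg 4: desired track 15.0°; wind correction +7.0° → command heading 22.0°, groundspeed 136.0 kt
Leg 5: desired track 144.8°; wind correction -12.4° → command heading 132.4°, groundspeed 166.9 kt

Leg 1: heading=56.8°, groundspeed=131.4 kt
Leg 2: heading=188.5°, groundspeed=196.1 kt
Leg 3: heading=58.3°, groundspeed=131.6 kt
Leg 4: heading=22.0°, groundspeed=136.0 kt
Leg 5: heading=132.4°, groundspeed=166.9 kt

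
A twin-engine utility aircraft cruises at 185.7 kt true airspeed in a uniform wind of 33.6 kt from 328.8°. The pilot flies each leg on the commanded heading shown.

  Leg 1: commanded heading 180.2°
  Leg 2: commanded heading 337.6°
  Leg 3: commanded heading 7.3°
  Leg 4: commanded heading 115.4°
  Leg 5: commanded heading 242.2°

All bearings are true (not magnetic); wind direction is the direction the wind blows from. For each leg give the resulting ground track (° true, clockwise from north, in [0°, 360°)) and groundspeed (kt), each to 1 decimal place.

Leg 1: track=175.5°, groundspeed=215.1 kt
Leg 2: track=339.5°, groundspeed=152.6 kt
Leg 3: track=14.8°, groundspeed=160.8 kt
Leg 4: track=120.3°, groundspeed=214.5 kt
Leg 5: track=231.9°, groundspeed=186.7 kt

Leg 1: heading 180.2°; drift -4.7° → track 175.5°, groundspeed 215.1 kt
Leg 2: heading 337.6°; drift +1.9° → track 339.5°, groundspeed 152.6 kt
Leg 3: heading 7.3°; drift +7.5° → track 14.8°, groundspeed 160.8 kt
Leg 4: heading 115.4°; drift +4.9° → track 120.3°, groundspeed 214.5 kt
Leg 5: heading 242.2°; drift -10.3° → track 231.9°, groundspeed 186.7 kt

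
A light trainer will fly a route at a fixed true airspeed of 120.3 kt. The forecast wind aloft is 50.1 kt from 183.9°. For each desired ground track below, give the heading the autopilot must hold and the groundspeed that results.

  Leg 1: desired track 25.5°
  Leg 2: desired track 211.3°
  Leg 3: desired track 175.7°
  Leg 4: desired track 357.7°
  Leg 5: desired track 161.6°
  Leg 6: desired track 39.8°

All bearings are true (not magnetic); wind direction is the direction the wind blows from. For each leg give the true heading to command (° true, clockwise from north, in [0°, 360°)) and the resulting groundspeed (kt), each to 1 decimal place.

Leg 1: desired track 25.5°; wind correction +8.8° → command heading 34.3°, groundspeed 165.5 kt
Leg 2: desired track 211.3°; wind correction -11.0° → command heading 200.3°, groundspeed 73.6 kt
Leg 3: desired track 175.7°; wind correction +3.4° → command heading 179.1°, groundspeed 70.5 kt
Leg 4: desired track 357.7°; wind correction -2.6° → command heading 355.1°, groundspeed 170.0 kt
Leg 5: desired track 161.6°; wind correction +9.1° → command heading 170.7°, groundspeed 72.4 kt
Leg 6: desired track 39.8°; wind correction +14.1° → command heading 53.9°, groundspeed 157.2 kt

Leg 1: heading=34.3°, groundspeed=165.5 kt
Leg 2: heading=200.3°, groundspeed=73.6 kt
Leg 3: heading=179.1°, groundspeed=70.5 kt
Leg 4: heading=355.1°, groundspeed=170.0 kt
Leg 5: heading=170.7°, groundspeed=72.4 kt
Leg 6: heading=53.9°, groundspeed=157.2 kt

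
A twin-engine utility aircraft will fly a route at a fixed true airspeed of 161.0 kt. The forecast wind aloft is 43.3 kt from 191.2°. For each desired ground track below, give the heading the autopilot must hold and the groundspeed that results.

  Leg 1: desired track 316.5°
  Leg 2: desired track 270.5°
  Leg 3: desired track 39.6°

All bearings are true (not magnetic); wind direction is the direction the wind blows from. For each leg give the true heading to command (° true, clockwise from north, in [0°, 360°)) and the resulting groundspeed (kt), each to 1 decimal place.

Leg 1: heading=303.8°, groundspeed=182.1 kt
Leg 2: heading=255.2°, groundspeed=147.2 kt
Leg 3: heading=46.9°, groundspeed=197.8 kt

Leg 1: desired track 316.5°; wind correction -12.7° → command heading 303.8°, groundspeed 182.1 kt
Leg 2: desired track 270.5°; wind correction -15.3° → command heading 255.2°, groundspeed 147.2 kt
Leg 3: desired track 39.6°; wind correction +7.3° → command heading 46.9°, groundspeed 197.8 kt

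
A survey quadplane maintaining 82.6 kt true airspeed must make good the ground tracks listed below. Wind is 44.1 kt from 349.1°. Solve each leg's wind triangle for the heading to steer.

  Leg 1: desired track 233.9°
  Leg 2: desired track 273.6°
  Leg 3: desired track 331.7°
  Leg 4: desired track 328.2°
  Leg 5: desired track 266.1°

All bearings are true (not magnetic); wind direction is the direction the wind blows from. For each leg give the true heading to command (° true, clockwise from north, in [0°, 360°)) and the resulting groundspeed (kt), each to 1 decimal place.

Leg 1: heading=262.8°, groundspeed=91.1 kt
Leg 2: heading=304.7°, groundspeed=59.7 kt
Leg 3: heading=340.9°, groundspeed=39.5 kt
Leg 4: heading=339.2°, groundspeed=39.9 kt
Leg 5: heading=298.1°, groundspeed=64.7 kt

Leg 1: desired track 233.9°; wind correction +28.9° → command heading 262.8°, groundspeed 91.1 kt
Leg 2: desired track 273.6°; wind correction +31.1° → command heading 304.7°, groundspeed 59.7 kt
Leg 3: desired track 331.7°; wind correction +9.2° → command heading 340.9°, groundspeed 39.5 kt
Leg 4: desired track 328.2°; wind correction +11.0° → command heading 339.2°, groundspeed 39.9 kt
Leg 5: desired track 266.1°; wind correction +32.0° → command heading 298.1°, groundspeed 64.7 kt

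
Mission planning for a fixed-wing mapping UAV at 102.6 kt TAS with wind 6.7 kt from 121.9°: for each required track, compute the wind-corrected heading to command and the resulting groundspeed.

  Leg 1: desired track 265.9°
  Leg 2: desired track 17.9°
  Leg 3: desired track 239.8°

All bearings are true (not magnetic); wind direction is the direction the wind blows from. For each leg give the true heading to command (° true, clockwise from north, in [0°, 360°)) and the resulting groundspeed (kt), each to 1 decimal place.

Leg 1: desired track 265.9°; wind correction -2.2° → command heading 263.7°, groundspeed 107.9 kt
Leg 2: desired track 17.9°; wind correction +3.6° → command heading 21.5°, groundspeed 104.0 kt
Leg 3: desired track 239.8°; wind correction -3.3° → command heading 236.5°, groundspeed 105.6 kt

Leg 1: heading=263.7°, groundspeed=107.9 kt
Leg 2: heading=21.5°, groundspeed=104.0 kt
Leg 3: heading=236.5°, groundspeed=105.6 kt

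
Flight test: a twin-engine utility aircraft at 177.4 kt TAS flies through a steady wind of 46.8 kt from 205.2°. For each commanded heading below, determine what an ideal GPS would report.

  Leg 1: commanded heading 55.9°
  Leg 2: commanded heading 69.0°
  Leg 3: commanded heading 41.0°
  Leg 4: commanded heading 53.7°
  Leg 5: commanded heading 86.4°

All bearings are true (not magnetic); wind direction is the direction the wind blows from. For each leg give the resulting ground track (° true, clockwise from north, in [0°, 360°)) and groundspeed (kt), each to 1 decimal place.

Leg 1: heading 55.9°; drift -6.3° → track 49.6°, groundspeed 218.9 kt
Leg 2: heading 69.0°; drift -8.7° → track 60.3°, groundspeed 213.6 kt
Leg 3: heading 41.0°; drift -3.3° → track 37.7°, groundspeed 222.8 kt
Leg 4: heading 53.7°; drift -5.8° → track 47.9°, groundspeed 219.7 kt
Leg 5: heading 86.4°; drift -11.6° → track 74.8°, groundspeed 204.1 kt

Leg 1: track=49.6°, groundspeed=218.9 kt
Leg 2: track=60.3°, groundspeed=213.6 kt
Leg 3: track=37.7°, groundspeed=222.8 kt
Leg 4: track=47.9°, groundspeed=219.7 kt
Leg 5: track=74.8°, groundspeed=204.1 kt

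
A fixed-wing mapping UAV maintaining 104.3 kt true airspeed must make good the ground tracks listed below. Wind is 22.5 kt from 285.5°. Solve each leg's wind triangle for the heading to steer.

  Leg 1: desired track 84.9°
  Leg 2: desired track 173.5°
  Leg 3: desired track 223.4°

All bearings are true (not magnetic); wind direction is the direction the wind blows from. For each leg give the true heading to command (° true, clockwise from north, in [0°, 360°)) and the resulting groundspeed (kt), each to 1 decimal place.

Leg 1: heading=80.5°, groundspeed=125.1 kt
Leg 2: heading=185.0°, groundspeed=110.6 kt
Leg 3: heading=234.4°, groundspeed=91.9 kt

Leg 1: desired track 84.9°; wind correction -4.4° → command heading 80.5°, groundspeed 125.1 kt
Leg 2: desired track 173.5°; wind correction +11.5° → command heading 185.0°, groundspeed 110.6 kt
Leg 3: desired track 223.4°; wind correction +11.0° → command heading 234.4°, groundspeed 91.9 kt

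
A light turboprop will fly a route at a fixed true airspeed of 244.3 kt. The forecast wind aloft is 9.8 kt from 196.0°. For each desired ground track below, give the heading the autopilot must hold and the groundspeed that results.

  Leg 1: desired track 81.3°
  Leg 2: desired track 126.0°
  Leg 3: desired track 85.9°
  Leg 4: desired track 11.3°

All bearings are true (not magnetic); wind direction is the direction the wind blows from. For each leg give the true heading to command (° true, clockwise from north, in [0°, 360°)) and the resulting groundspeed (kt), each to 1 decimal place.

Leg 1: desired track 81.3°; wind correction +2.1° → command heading 83.4°, groundspeed 248.2 kt
Leg 2: desired track 126.0°; wind correction +2.2° → command heading 128.2°, groundspeed 240.8 kt
Leg 3: desired track 85.9°; wind correction +2.2° → command heading 88.1°, groundspeed 247.5 kt
Leg 4: desired track 11.3°; wind correction -0.2° → command heading 11.1°, groundspeed 254.1 kt

Leg 1: heading=83.4°, groundspeed=248.2 kt
Leg 2: heading=128.2°, groundspeed=240.8 kt
Leg 3: heading=88.1°, groundspeed=247.5 kt
Leg 4: heading=11.1°, groundspeed=254.1 kt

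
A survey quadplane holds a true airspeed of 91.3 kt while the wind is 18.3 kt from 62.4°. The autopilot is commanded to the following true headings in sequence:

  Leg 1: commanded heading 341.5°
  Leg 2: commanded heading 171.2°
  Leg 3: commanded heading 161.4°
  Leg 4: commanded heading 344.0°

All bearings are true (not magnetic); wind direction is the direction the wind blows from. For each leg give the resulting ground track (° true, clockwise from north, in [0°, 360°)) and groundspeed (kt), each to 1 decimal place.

Leg 1: track=329.9°, groundspeed=90.2 kt
Leg 2: track=181.3°, groundspeed=98.7 kt
Leg 3: track=172.3°, groundspeed=95.9 kt
Leg 4: track=332.4°, groundspeed=89.4 kt

Leg 1: heading 341.5°; drift -11.6° → track 329.9°, groundspeed 90.2 kt
Leg 2: heading 171.2°; drift +10.1° → track 181.3°, groundspeed 98.7 kt
Leg 3: heading 161.4°; drift +10.9° → track 172.3°, groundspeed 95.9 kt
Leg 4: heading 344.0°; drift -11.6° → track 332.4°, groundspeed 89.4 kt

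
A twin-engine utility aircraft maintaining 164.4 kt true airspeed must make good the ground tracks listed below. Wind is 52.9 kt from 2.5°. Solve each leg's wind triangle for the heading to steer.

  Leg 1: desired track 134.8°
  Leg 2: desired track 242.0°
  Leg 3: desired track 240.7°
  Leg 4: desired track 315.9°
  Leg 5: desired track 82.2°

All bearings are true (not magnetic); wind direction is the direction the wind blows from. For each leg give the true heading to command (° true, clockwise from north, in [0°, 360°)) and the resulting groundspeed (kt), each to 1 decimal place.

Leg 1: desired track 134.8°; wind correction -13.8° → command heading 121.0°, groundspeed 195.3 kt
Leg 2: desired track 242.0°; wind correction +16.1° → command heading 258.1°, groundspeed 184.8 kt
Leg 3: desired track 240.7°; wind correction +15.9° → command heading 256.6°, groundspeed 186.0 kt
Leg 4: desired track 315.9°; wind correction +13.5° → command heading 329.4°, groundspeed 123.5 kt
Leg 5: desired track 82.2°; wind correction -18.5° → command heading 63.7°, groundspeed 146.5 kt

Leg 1: heading=121.0°, groundspeed=195.3 kt
Leg 2: heading=258.1°, groundspeed=184.8 kt
Leg 3: heading=256.6°, groundspeed=186.0 kt
Leg 4: heading=329.4°, groundspeed=123.5 kt
Leg 5: heading=63.7°, groundspeed=146.5 kt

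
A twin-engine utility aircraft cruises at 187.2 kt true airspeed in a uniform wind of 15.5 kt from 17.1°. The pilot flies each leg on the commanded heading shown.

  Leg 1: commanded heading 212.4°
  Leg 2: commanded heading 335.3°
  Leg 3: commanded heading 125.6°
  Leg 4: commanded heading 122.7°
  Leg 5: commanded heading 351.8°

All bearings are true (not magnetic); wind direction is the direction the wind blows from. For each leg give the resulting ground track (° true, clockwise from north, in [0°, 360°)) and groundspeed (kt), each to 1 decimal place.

Leg 1: track=211.2°, groundspeed=202.2 kt
Leg 2: track=331.9°, groundspeed=175.9 kt
Leg 3: track=130.0°, groundspeed=192.7 kt
Leg 4: track=127.2°, groundspeed=191.9 kt
Leg 5: track=349.6°, groundspeed=173.3 kt

Leg 1: heading 212.4°; drift -1.2° → track 211.2°, groundspeed 202.2 kt
Leg 2: heading 335.3°; drift -3.4° → track 331.9°, groundspeed 175.9 kt
Leg 3: heading 125.6°; drift +4.4° → track 130.0°, groundspeed 192.7 kt
Leg 4: heading 122.7°; drift +4.5° → track 127.2°, groundspeed 191.9 kt
Leg 5: heading 351.8°; drift -2.2° → track 349.6°, groundspeed 173.3 kt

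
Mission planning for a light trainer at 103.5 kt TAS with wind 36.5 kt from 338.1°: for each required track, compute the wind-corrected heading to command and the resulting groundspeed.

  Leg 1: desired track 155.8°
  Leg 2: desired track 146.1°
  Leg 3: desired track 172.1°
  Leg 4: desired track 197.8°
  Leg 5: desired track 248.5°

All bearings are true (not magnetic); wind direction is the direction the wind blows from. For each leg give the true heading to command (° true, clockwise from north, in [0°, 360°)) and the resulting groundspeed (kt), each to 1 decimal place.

Leg 1: desired track 155.8°; wind correction -0.8° → command heading 155.0°, groundspeed 140.0 kt
Leg 2: desired track 146.1°; wind correction -4.2° → command heading 141.9°, groundspeed 138.9 kt
Leg 3: desired track 172.1°; wind correction +4.9° → command heading 177.0°, groundspeed 138.5 kt
Leg 4: desired track 197.8°; wind correction +13.0° → command heading 210.8°, groundspeed 128.9 kt
Leg 5: desired track 248.5°; wind correction +20.6° → command heading 269.1°, groundspeed 96.6 kt

Leg 1: heading=155.0°, groundspeed=140.0 kt
Leg 2: heading=141.9°, groundspeed=138.9 kt
Leg 3: heading=177.0°, groundspeed=138.5 kt
Leg 4: heading=210.8°, groundspeed=128.9 kt
Leg 5: heading=269.1°, groundspeed=96.6 kt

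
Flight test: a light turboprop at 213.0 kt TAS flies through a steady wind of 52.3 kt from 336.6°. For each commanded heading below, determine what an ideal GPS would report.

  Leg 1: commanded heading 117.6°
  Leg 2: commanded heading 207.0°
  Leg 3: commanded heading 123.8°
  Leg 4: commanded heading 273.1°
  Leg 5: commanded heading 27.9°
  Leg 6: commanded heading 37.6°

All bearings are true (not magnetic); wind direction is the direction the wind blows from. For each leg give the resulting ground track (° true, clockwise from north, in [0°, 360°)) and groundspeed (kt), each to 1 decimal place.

Leg 1: track=125.0°, groundspeed=255.8 kt
Leg 2: track=197.7°, groundspeed=249.6 kt
Leg 3: track=130.1°, groundspeed=258.5 kt
Leg 4: track=259.2°, groundspeed=195.4 kt
Leg 5: track=40.7°, groundspeed=184.9 kt
Leg 6: track=51.3°, groundspeed=193.1 kt

Leg 1: heading 117.6°; drift +7.4° → track 125.0°, groundspeed 255.8 kt
Leg 2: heading 207.0°; drift -9.3° → track 197.7°, groundspeed 249.6 kt
Leg 3: heading 123.8°; drift +6.3° → track 130.1°, groundspeed 258.5 kt
Leg 4: heading 273.1°; drift -13.9° → track 259.2°, groundspeed 195.4 kt
Leg 5: heading 27.9°; drift +12.8° → track 40.7°, groundspeed 184.9 kt
Leg 6: heading 37.6°; drift +13.7° → track 51.3°, groundspeed 193.1 kt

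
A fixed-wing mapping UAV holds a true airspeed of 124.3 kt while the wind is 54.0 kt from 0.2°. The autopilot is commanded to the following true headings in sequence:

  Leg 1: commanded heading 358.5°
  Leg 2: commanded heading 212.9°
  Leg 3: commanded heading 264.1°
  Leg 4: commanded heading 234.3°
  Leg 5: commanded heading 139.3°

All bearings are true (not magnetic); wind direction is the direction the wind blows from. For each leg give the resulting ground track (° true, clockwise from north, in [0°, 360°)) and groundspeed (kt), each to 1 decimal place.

Leg 1: heading 358.5°; drift -1.3° → track 357.2°, groundspeed 70.3 kt
Leg 2: heading 212.9°; drift -9.8° → track 203.1°, groundspeed 172.2 kt
Leg 3: heading 264.1°; drift -22.4° → track 241.7°, groundspeed 140.7 kt
Leg 4: heading 234.3°; drift -15.7° → track 218.6°, groundspeed 162.0 kt
Leg 5: heading 139.3°; drift +12.1° → track 151.4°, groundspeed 168.9 kt

Leg 1: track=357.2°, groundspeed=70.3 kt
Leg 2: track=203.1°, groundspeed=172.2 kt
Leg 3: track=241.7°, groundspeed=140.7 kt
Leg 4: track=218.6°, groundspeed=162.0 kt
Leg 5: track=151.4°, groundspeed=168.9 kt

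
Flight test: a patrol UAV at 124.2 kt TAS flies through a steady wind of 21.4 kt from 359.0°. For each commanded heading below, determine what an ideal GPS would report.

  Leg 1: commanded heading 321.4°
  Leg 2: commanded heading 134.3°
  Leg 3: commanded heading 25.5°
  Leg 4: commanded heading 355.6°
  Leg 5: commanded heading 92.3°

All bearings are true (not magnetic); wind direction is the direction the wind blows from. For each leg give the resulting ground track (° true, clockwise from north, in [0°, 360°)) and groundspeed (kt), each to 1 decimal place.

Leg 1: heading 321.4°; drift -6.9° → track 314.5°, groundspeed 108.0 kt
Leg 2: heading 134.3°; drift +6.2° → track 140.5°, groundspeed 140.2 kt
Leg 3: heading 25.5°; drift +5.2° → track 30.7°, groundspeed 105.5 kt
Leg 4: heading 355.6°; drift -0.7° → track 354.9°, groundspeed 102.8 kt
Leg 5: heading 92.3°; drift +9.7° → track 102.0°, groundspeed 127.2 kt

Leg 1: track=314.5°, groundspeed=108.0 kt
Leg 2: track=140.5°, groundspeed=140.2 kt
Leg 3: track=30.7°, groundspeed=105.5 kt
Leg 4: track=354.9°, groundspeed=102.8 kt
Leg 5: track=102.0°, groundspeed=127.2 kt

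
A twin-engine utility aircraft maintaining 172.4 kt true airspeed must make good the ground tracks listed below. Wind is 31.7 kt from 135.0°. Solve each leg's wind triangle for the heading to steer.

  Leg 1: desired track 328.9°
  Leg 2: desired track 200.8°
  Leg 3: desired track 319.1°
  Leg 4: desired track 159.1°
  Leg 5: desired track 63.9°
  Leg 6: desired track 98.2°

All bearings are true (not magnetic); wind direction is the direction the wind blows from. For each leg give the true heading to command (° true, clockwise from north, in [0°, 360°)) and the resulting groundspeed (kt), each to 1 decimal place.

Leg 1: desired track 328.9°; wind correction +2.5° → command heading 331.4°, groundspeed 203.0 kt
Leg 2: desired track 200.8°; wind correction -9.7° → command heading 191.1°, groundspeed 157.0 kt
Leg 3: desired track 319.1°; wind correction +0.8° → command heading 319.9°, groundspeed 204.0 kt
Leg 4: desired track 159.1°; wind correction -4.3° → command heading 154.8°, groundspeed 143.0 kt
Leg 5: desired track 63.9°; wind correction +10.0° → command heading 73.9°, groundspeed 159.5 kt
Leg 6: desired track 98.2°; wind correction +6.3° → command heading 104.5°, groundspeed 146.0 kt

Leg 1: heading=331.4°, groundspeed=203.0 kt
Leg 2: heading=191.1°, groundspeed=157.0 kt
Leg 3: heading=319.9°, groundspeed=204.0 kt
Leg 4: heading=154.8°, groundspeed=143.0 kt
Leg 5: heading=73.9°, groundspeed=159.5 kt
Leg 6: heading=104.5°, groundspeed=146.0 kt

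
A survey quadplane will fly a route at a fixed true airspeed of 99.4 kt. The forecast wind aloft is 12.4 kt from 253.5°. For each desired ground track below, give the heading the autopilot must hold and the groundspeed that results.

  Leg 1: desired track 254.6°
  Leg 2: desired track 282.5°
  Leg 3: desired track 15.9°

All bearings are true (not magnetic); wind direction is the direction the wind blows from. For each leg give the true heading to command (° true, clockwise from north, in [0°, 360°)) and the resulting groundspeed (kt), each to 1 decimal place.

Leg 1: desired track 254.6°; wind correction -0.1° → command heading 254.5°, groundspeed 87.0 kt
Leg 2: desired track 282.5°; wind correction -3.5° → command heading 279.0°, groundspeed 88.4 kt
Leg 3: desired track 15.9°; wind correction -6.0° → command heading 9.9°, groundspeed 105.5 kt

Leg 1: heading=254.5°, groundspeed=87.0 kt
Leg 2: heading=279.0°, groundspeed=88.4 kt
Leg 3: heading=9.9°, groundspeed=105.5 kt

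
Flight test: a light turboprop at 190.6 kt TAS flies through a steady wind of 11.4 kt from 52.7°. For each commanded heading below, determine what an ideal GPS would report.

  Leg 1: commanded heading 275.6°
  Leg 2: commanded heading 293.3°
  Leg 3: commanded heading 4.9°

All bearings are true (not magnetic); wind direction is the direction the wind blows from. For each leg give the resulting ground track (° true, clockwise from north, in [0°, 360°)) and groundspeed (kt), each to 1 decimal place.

Leg 1: track=273.4°, groundspeed=199.1 kt
Leg 2: track=290.4°, groundspeed=196.4 kt
Leg 3: track=2.3°, groundspeed=183.1 kt

Leg 1: heading 275.6°; drift -2.2° → track 273.4°, groundspeed 199.1 kt
Leg 2: heading 293.3°; drift -2.9° → track 290.4°, groundspeed 196.4 kt
Leg 3: heading 4.9°; drift -2.6° → track 2.3°, groundspeed 183.1 kt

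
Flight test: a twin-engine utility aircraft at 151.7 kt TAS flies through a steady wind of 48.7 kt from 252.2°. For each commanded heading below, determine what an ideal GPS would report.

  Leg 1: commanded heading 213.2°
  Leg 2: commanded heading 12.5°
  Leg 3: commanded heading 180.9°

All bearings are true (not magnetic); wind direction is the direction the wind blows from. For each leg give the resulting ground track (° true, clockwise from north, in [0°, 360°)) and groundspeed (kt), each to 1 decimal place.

Leg 1: track=198.1°, groundspeed=117.9 kt
Leg 2: track=25.9°, groundspeed=181.2 kt
Leg 3: track=162.2°, groundspeed=143.7 kt

Leg 1: heading 213.2°; drift -15.1° → track 198.1°, groundspeed 117.9 kt
Leg 2: heading 12.5°; drift +13.4° → track 25.9°, groundspeed 181.2 kt
Leg 3: heading 180.9°; drift -18.7° → track 162.2°, groundspeed 143.7 kt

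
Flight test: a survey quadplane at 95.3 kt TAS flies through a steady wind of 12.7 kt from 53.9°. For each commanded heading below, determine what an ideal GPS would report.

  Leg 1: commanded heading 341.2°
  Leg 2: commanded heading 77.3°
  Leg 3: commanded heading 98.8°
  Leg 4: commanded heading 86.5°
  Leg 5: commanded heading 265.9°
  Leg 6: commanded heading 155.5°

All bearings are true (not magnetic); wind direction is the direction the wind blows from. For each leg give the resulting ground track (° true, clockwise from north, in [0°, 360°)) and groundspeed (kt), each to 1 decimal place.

Leg 1: heading 341.2°; drift -7.5° → track 333.7°, groundspeed 92.3 kt
Leg 2: heading 77.3°; drift +3.5° → track 80.8°, groundspeed 83.8 kt
Leg 3: heading 98.8°; drift +5.9° → track 104.7°, groundspeed 86.8 kt
Leg 4: heading 86.5°; drift +4.6° → track 91.1°, groundspeed 84.9 kt
Leg 5: heading 265.9°; drift -3.6° → track 262.3°, groundspeed 106.3 kt
Leg 6: heading 155.5°; drift +7.2° → track 162.7°, groundspeed 98.6 kt

Leg 1: track=333.7°, groundspeed=92.3 kt
Leg 2: track=80.8°, groundspeed=83.8 kt
Leg 3: track=104.7°, groundspeed=86.8 kt
Leg 4: track=91.1°, groundspeed=84.9 kt
Leg 5: track=262.3°, groundspeed=106.3 kt
Leg 6: track=162.7°, groundspeed=98.6 kt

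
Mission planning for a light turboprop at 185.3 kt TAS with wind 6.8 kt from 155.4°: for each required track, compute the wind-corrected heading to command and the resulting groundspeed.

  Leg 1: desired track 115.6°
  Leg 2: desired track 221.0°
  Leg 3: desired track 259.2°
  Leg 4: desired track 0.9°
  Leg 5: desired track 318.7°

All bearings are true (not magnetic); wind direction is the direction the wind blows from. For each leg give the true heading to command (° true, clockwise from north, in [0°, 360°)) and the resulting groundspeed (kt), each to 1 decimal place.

Leg 1: desired track 115.6°; wind correction +1.3° → command heading 116.9°, groundspeed 180.0 kt
Leg 2: desired track 221.0°; wind correction -1.9° → command heading 219.1°, groundspeed 182.4 kt
Leg 3: desired track 259.2°; wind correction -2.0° → command heading 257.2°, groundspeed 186.8 kt
Leg 4: desired track 0.9°; wind correction +0.9° → command heading 1.8°, groundspeed 191.4 kt
Leg 5: desired track 318.7°; wind correction -0.6° → command heading 318.1°, groundspeed 191.8 kt

Leg 1: heading=116.9°, groundspeed=180.0 kt
Leg 2: heading=219.1°, groundspeed=182.4 kt
Leg 3: heading=257.2°, groundspeed=186.8 kt
Leg 4: heading=1.8°, groundspeed=191.4 kt
Leg 5: heading=318.1°, groundspeed=191.8 kt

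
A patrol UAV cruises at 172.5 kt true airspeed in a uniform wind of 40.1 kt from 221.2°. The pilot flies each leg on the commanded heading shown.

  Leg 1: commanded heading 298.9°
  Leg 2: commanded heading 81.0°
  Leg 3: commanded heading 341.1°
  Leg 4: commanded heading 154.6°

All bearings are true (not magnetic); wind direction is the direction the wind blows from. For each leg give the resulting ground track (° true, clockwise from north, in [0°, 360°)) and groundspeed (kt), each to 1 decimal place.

Leg 1: track=312.3°, groundspeed=168.6 kt
Leg 2: track=73.8°, groundspeed=204.9 kt
Leg 3: track=351.3°, groundspeed=195.6 kt
Leg 4: track=141.4°, groundspeed=160.8 kt

Leg 1: heading 298.9°; drift +13.4° → track 312.3°, groundspeed 168.6 kt
Leg 2: heading 81.0°; drift -7.2° → track 73.8°, groundspeed 204.9 kt
Leg 3: heading 341.1°; drift +10.2° → track 351.3°, groundspeed 195.6 kt
Leg 4: heading 154.6°; drift -13.2° → track 141.4°, groundspeed 160.8 kt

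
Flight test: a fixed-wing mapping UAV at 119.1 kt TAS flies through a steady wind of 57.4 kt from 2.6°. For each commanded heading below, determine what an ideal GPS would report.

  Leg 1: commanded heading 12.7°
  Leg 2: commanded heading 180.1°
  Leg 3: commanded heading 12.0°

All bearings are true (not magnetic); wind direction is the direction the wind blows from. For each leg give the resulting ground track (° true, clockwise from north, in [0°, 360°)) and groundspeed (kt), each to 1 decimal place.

Leg 1: track=21.8°, groundspeed=63.4 kt
Leg 2: track=180.9°, groundspeed=176.5 kt
Leg 3: track=20.5°, groundspeed=63.2 kt

Leg 1: heading 12.7°; drift +9.1° → track 21.8°, groundspeed 63.4 kt
Leg 2: heading 180.1°; drift +0.8° → track 180.9°, groundspeed 176.5 kt
Leg 3: heading 12.0°; drift +8.5° → track 20.5°, groundspeed 63.2 kt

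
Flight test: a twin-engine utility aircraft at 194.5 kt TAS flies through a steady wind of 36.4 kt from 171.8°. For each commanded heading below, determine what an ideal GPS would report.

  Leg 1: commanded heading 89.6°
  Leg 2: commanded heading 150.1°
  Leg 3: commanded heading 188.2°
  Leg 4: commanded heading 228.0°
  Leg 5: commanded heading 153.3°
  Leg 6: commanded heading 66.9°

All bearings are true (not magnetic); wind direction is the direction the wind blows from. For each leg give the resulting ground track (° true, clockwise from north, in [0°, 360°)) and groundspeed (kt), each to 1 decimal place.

Leg 1: track=78.8°, groundspeed=193.0 kt
Leg 2: track=145.3°, groundspeed=161.2 kt
Leg 3: track=191.9°, groundspeed=159.9 kt
Leg 4: track=237.8°, groundspeed=176.9 kt
Leg 5: track=149.2°, groundspeed=160.4 kt
Leg 6: track=57.1°, groundspeed=206.9 kt

Leg 1: heading 89.6°; drift -10.8° → track 78.8°, groundspeed 193.0 kt
Leg 2: heading 150.1°; drift -4.8° → track 145.3°, groundspeed 161.2 kt
Leg 3: heading 188.2°; drift +3.7° → track 191.9°, groundspeed 159.9 kt
Leg 4: heading 228.0°; drift +9.8° → track 237.8°, groundspeed 176.9 kt
Leg 5: heading 153.3°; drift -4.1° → track 149.2°, groundspeed 160.4 kt
Leg 6: heading 66.9°; drift -9.8° → track 57.1°, groundspeed 206.9 kt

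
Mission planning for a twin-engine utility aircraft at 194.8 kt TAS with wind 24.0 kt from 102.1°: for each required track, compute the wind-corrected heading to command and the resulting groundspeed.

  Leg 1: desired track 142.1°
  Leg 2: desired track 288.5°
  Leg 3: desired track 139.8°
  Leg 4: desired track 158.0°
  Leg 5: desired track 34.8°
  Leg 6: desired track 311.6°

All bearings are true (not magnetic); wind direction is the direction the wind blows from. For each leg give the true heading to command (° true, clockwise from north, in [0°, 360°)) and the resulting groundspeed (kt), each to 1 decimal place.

Leg 1: heading=137.6°, groundspeed=175.8 kt
Leg 2: heading=289.3°, groundspeed=218.6 kt
Leg 3: heading=135.5°, groundspeed=175.3 kt
Leg 4: heading=152.1°, groundspeed=180.3 kt
Leg 5: heading=41.3°, groundspeed=184.3 kt
Leg 6: heading=315.1°, groundspeed=215.3 kt

Leg 1: desired track 142.1°; wind correction -4.5° → command heading 137.6°, groundspeed 175.8 kt
Leg 2: desired track 288.5°; wind correction +0.8° → command heading 289.3°, groundspeed 218.6 kt
Leg 3: desired track 139.8°; wind correction -4.3° → command heading 135.5°, groundspeed 175.3 kt
Leg 4: desired track 158.0°; wind correction -5.9° → command heading 152.1°, groundspeed 180.3 kt
Leg 5: desired track 34.8°; wind correction +6.5° → command heading 41.3°, groundspeed 184.3 kt
Leg 6: desired track 311.6°; wind correction +3.5° → command heading 315.1°, groundspeed 215.3 kt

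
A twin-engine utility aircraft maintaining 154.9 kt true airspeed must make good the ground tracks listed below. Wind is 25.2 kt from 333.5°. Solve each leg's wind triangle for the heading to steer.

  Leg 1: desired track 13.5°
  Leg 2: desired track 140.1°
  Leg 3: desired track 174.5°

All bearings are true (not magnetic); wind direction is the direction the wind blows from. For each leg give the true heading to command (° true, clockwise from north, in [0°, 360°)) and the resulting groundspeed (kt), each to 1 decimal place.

Leg 1: desired track 13.5°; wind correction -6.0° → command heading 7.5°, groundspeed 134.7 kt
Leg 2: desired track 140.1°; wind correction -2.2° → command heading 137.9°, groundspeed 179.3 kt
Leg 3: desired track 174.5°; wind correction +3.3° → command heading 177.8°, groundspeed 178.2 kt

Leg 1: heading=7.5°, groundspeed=134.7 kt
Leg 2: heading=137.9°, groundspeed=179.3 kt
Leg 3: heading=177.8°, groundspeed=178.2 kt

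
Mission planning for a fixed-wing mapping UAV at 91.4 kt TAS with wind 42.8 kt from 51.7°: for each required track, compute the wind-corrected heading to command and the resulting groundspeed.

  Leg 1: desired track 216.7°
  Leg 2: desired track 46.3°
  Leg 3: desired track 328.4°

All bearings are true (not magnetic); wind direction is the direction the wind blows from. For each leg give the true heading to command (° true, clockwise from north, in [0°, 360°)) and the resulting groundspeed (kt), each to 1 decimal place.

Leg 1: heading=209.7°, groundspeed=132.1 kt
Leg 2: heading=48.8°, groundspeed=48.7 kt
Leg 3: heading=356.1°, groundspeed=75.9 kt

Leg 1: desired track 216.7°; wind correction -7.0° → command heading 209.7°, groundspeed 132.1 kt
Leg 2: desired track 46.3°; wind correction +2.5° → command heading 48.8°, groundspeed 48.7 kt
Leg 3: desired track 328.4°; wind correction +27.7° → command heading 356.1°, groundspeed 75.9 kt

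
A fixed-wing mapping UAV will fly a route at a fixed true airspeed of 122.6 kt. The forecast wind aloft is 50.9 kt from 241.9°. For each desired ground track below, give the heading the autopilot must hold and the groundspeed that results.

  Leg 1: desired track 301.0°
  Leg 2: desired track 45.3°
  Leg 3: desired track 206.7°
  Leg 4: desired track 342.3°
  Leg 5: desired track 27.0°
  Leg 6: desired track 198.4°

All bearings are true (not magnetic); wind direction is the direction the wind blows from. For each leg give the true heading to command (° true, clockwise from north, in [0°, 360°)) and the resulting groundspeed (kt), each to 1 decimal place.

Leg 1: desired track 301.0°; wind correction -20.9° → command heading 280.1°, groundspeed 88.4 kt
Leg 2: desired track 45.3°; wind correction -6.8° → command heading 38.5°, groundspeed 170.5 kt
Leg 3: desired track 206.7°; wind correction +13.8° → command heading 220.5°, groundspeed 77.4 kt
Leg 4: desired track 342.3°; wind correction -24.1° → command heading 318.2°, groundspeed 121.1 kt
Leg 5: desired track 27.0°; wind correction -13.7° → command heading 13.3°, groundspeed 160.8 kt
Leg 6: desired track 198.4°; wind correction +16.6° → command heading 215.0°, groundspeed 80.6 kt

Leg 1: heading=280.1°, groundspeed=88.4 kt
Leg 2: heading=38.5°, groundspeed=170.5 kt
Leg 3: heading=220.5°, groundspeed=77.4 kt
Leg 4: heading=318.2°, groundspeed=121.1 kt
Leg 5: heading=13.3°, groundspeed=160.8 kt
Leg 6: heading=215.0°, groundspeed=80.6 kt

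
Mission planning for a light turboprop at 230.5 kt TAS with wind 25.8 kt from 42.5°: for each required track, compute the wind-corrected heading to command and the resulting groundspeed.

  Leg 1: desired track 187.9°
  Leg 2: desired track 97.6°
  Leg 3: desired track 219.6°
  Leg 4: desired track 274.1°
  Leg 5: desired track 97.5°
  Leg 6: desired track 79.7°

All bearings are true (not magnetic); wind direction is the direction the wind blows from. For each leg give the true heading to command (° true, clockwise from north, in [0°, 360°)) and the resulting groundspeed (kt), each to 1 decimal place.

Leg 1: heading=184.3°, groundspeed=251.3 kt
Leg 2: heading=92.3°, groundspeed=214.8 kt
Leg 3: heading=219.3°, groundspeed=256.3 kt
Leg 4: heading=279.1°, groundspeed=245.6 kt
Leg 5: heading=92.2°, groundspeed=214.7 kt
Leg 6: heading=75.8°, groundspeed=209.4 kt

Leg 1: desired track 187.9°; wind correction -3.6° → command heading 184.3°, groundspeed 251.3 kt
Leg 2: desired track 97.6°; wind correction -5.3° → command heading 92.3°, groundspeed 214.8 kt
Leg 3: desired track 219.6°; wind correction -0.3° → command heading 219.3°, groundspeed 256.3 kt
Leg 4: desired track 274.1°; wind correction +5.0° → command heading 279.1°, groundspeed 245.6 kt
Leg 5: desired track 97.5°; wind correction -5.3° → command heading 92.2°, groundspeed 214.7 kt
Leg 6: desired track 79.7°; wind correction -3.9° → command heading 75.8°, groundspeed 209.4 kt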